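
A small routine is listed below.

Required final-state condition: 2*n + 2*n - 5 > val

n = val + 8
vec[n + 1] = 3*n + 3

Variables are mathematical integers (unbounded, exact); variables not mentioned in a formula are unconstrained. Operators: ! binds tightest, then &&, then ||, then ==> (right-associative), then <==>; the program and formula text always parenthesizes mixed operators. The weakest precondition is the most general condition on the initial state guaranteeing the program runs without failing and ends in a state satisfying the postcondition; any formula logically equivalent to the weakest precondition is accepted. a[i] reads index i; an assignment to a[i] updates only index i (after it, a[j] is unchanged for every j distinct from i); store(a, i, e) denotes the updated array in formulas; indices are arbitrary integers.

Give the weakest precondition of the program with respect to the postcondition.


Working backward. After the program, the postcondition 2*n + 2*n - 5 > val must hold; in canonical form it is 4*n > val + 5.
Before vec[n + 1] := 3*n + 3: 4*n > val + 5
Before n := val + 8: 3*val > -27
Answer: WP = 3*val > -27


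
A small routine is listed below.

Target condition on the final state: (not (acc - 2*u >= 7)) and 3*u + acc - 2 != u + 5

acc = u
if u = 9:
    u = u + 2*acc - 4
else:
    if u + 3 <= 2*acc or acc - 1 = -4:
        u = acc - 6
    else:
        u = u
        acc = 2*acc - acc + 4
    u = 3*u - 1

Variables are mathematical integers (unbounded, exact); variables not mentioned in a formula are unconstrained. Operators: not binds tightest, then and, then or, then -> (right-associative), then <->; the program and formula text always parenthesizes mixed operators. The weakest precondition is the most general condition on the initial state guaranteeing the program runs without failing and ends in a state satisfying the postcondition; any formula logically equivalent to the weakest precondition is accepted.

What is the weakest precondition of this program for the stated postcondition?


Working backward. After the program, the postcondition (not (acc - 2*u >= 7)) and 3*u + acc - 2 != u + 5 must hold; in canonical form it is (not (acc >= 2*u + 7)) and acc + 2*u != 7.
Then branch requires (not (3*acc + 2*u <= 1)) and 5*acc + 2*u != 15; else branch requires ((u <= 2*acc - 3 or acc = -3) -> ((not (5*acc <= 31)) and 7*acc != 45)) and ((not (u <= 2*acc - 3 or acc = -3)) -> ((not (acc >= 6*u + 1)) and acc + 6*u != 5)).
Before the if: (u = 9 -> ((not (3*acc + 2*u <= 1)) and 5*acc + 2*u != 15)) and ((not (u = 9)) -> (((u <= 2*acc - 3 or acc = -3) -> ((not (5*acc <= 31)) and 7*acc != 45)) and ((not (u <= 2*acc - 3 or acc = -3)) -> ((not (acc >= 6*u + 1)) and acc + 6*u != 5))))
Before acc := u: (u = 9 -> ((not (5*u <= 1)) and 7*u != 15)) and ((not (u = 9)) -> (((u >= 3 or u = -3) -> ((not (5*u <= 31)) and 7*u != 45)) and ((not (u >= 3 or u = -3)) -> ((not (5*u <= -1)) and 7*u != 5))))
Answer: WP = (u = 9 -> ((not (5*u <= 1)) and 7*u != 15)) and ((not (u = 9)) -> (((u >= 3 or u = -3) -> ((not (5*u <= 31)) and 7*u != 45)) and ((not (u >= 3 or u = -3)) -> ((not (5*u <= -1)) and 7*u != 5))))


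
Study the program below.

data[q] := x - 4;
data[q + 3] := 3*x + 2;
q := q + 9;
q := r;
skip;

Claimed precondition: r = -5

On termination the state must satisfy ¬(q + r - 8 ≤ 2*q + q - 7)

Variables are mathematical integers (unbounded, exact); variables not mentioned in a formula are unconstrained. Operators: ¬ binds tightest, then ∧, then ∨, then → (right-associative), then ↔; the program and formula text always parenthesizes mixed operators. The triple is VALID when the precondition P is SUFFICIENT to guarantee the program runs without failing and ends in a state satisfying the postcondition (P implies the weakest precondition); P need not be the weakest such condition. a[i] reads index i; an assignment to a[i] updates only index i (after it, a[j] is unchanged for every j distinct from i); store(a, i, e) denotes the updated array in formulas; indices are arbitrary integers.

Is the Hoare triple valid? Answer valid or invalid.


Working backward. After the program, the postcondition ¬(q + r - 8 ≤ 2*q + q - 7) must hold; in canonical form it is ¬(r ≤ 2*q + 1).
Before skip: ¬(r ≤ 2*q + 1)
Before q := r: ¬(r ≥ -1)
Before q := q + 9: ¬(r ≥ -1)
Before data[q + 3] := 3*x + 2: ¬(r ≥ -1)
Before data[q] := x - 4: ¬(r ≥ -1)
The weakest precondition is ¬(r ≥ -1).
Check whether r = -5 implies it.
Every state satisfying the precondition satisfies the weakest precondition: the implication holds.
Answer: valid


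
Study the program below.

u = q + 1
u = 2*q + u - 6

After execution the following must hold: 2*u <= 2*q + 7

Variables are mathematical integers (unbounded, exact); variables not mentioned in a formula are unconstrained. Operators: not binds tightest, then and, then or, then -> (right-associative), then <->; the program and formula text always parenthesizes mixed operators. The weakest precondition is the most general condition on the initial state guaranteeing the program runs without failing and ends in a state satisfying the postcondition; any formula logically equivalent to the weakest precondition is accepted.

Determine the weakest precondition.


Working backward. After the program, 2*u <= 2*q + 7 must hold.
Before u := 2*q + u - 6: 2*q + 2*u <= 19
Before u := q + 1: 4*q <= 17
Answer: WP = 4*q <= 17


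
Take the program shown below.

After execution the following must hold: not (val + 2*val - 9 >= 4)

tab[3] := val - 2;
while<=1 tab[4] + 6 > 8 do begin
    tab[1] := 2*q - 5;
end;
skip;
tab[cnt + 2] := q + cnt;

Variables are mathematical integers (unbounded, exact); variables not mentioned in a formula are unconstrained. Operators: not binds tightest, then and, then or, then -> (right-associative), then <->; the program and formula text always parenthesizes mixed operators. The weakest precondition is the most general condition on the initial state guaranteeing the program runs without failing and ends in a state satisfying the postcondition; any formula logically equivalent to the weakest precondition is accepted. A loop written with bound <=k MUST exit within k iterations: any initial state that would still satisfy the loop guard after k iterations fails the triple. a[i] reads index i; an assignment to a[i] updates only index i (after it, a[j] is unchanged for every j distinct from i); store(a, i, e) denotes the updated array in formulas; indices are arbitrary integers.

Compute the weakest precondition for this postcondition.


Working backward. After the program, the postcondition not (val + 2*val - 9 >= 4) must hold; in canonical form it is not (3*val >= 13).
Before tab[cnt + 2] := q + cnt: not (3*val >= 13)
Before skip: not (3*val >= 13)
Before the loop (bound <=1), unroll the exhaustion recursion (WP_0 = exit-now case; WP_j = one more guarded iteration, up to j = 1):
  WP_0: (not (tab[4] > 2)) and (not (3*val >= 13))
  WP_1: (tab[4] > 2 -> ((not (tab[4] > 2)) and (not (3*val >= 13)))) and ((not (tab[4] > 2)) -> (not (3*val >= 13)))
So before the loop: (tab[4] > 2 -> ((not (tab[4] > 2)) and (not (3*val >= 13)))) and ((not (tab[4] > 2)) -> (not (3*val >= 13)))
Before tab[3] := val - 2: (tab[4] > 2 -> ((not (tab[4] > 2)) and (not (3*val >= 13)))) and ((not (tab[4] > 2)) -> (not (3*val >= 13)))
Answer: WP = (tab[4] > 2 -> ((not (tab[4] > 2)) and (not (3*val >= 13)))) and ((not (tab[4] > 2)) -> (not (3*val >= 13)))


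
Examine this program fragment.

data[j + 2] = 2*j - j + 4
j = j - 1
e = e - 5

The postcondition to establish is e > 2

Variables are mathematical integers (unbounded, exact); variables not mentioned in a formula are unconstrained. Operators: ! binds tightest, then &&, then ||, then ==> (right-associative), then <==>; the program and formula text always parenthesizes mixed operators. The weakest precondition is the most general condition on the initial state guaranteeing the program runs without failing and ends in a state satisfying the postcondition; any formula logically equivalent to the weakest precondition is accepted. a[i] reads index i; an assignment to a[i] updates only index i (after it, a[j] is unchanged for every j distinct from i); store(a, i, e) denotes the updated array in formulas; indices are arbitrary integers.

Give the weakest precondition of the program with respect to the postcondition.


Working backward. After the program, e > 2 must hold.
Before e := e - 5: e > 7
Before j := j - 1: e > 7
Before data[j + 2] := 2*j - j + 4: e > 7
Answer: WP = e > 7


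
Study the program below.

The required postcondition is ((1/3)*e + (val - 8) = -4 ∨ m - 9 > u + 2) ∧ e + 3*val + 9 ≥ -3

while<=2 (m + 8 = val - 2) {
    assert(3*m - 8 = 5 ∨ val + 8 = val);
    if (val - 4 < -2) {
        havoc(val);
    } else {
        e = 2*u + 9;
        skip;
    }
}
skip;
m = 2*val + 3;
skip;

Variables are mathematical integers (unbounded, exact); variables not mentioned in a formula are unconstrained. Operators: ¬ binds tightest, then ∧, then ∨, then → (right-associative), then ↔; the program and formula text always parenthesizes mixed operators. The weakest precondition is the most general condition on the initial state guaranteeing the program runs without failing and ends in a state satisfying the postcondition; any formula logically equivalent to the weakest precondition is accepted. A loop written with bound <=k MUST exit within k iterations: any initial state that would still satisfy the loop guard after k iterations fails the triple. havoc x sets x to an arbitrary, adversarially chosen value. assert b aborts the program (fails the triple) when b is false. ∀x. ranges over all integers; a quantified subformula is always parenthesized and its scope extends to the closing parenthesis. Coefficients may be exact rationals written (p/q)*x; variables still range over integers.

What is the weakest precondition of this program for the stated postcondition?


Working backward. After the program, the postcondition ((1/3)*e + (val - 8) = -4 ∨ m - 9 > u + 2) ∧ e + 3*val + 9 ≥ -3 must hold; in canonical form it is ((1/3)*e + val = 4 ∨ m > u + 11) ∧ e + 3*val ≥ -12.
Before skip: ((1/3)*e + val = 4 ∨ m > u + 11) ∧ e + 3*val ≥ -12
Before m := 2*val + 3: ((1/3)*e + val = 4 ∨ 2*val > u + 8) ∧ e + 3*val ≥ -12
Before skip: ((1/3)*e + val = 4 ∨ 2*val > u + 8) ∧ e + 3*val ≥ -12
Before the loop (bound <=2), unroll the exhaustion recursion (WP_0 = exit-now case; WP_j = one more guarded iteration, up to j = 2):
  WP_0: (¬(m = val - 10)) ∧ ((1/3)*e + val = 4 ∨ 2*val > u + 8) ∧ e + 3*val ≥ -12
  WP_1: (m = val - 10 → (3*m = 13 ∧ (val < 2 → (∀val_1. ((¬(m = val_1 - 10)) ∧ ((1/3)*e + val_1 = 4 ∨ 2*val_1 > u + 8) ∧ e + 3*val_1 ≥ -12))) ∧ ((¬(val < 2)) → ((¬(m = val - 10)) ∧ ((2/3)*u + val = 1 ∨ 2*val > u + 8) ∧ 2*u + 3*val ≥ -21)))) ∧ ((¬(m = val - 10)) → (((1/3)*e + val = 4 ∨ 2*val > u + 8) ∧ e + 3*val ≥ -12))
  WP_2: (m = val - 10 → (3*m = 13 ∧ (val < 2 → (∀val_2. ((m = val_2 - 10 → (3*m = 13 ∧ (val_2 < 2 → (∀val_1. ((¬(m = val_1 - 10)) ∧ ((1/3)*e + val_1 = 4 ∨ 2*val_1 > u + 8) ∧ e + 3*val_1 ≥ -12))) ∧ ((¬(val_2 < 2)) → ((¬(m = val_2 - 10)) ∧ ((2/3)*u + val_2 = 1 ∨ 2*val_2 > u + 8) ∧ 2*u + 3*val_2 ≥ -21)))) ∧ ((¬(m = val_2 - 10)) → (((1/3)*e + val_2 = 4 ∨ 2*val_2 > u + 8) ∧ e + 3*val_2 ≥ -12))))) ∧ ((¬(val < 2)) → ((m = val - 10 → (3*m = 13 ∧ (val < 2 → (∀val_1. ((¬(m = val_1 - 10)) ∧ ((2/3)*u + val_1 = 1 ∨ 2*val_1 > u + 8) ∧ 2*u + 3*val_1 ≥ -21))) ∧ ((¬(val < 2)) → ((¬(m = val - 10)) ∧ ((2/3)*u + val = 1 ∨ 2*val > u + 8) ∧ 2*u + 3*val ≥ -21)))) ∧ ((¬(m = val - 10)) → (((2/3)*u + val = 1 ∨ 2*val > u + 8) ∧ 2*u + 3*val ≥ -21)))))) ∧ ((¬(m = val - 10)) → (((1/3)*e + val = 4 ∨ 2*val > u + 8) ∧ e + 3*val ≥ -12))
So before the loop: (m = val - 10 → (3*m = 13 ∧ (val < 2 → (∀val_2. ((m = val_2 - 10 → (3*m = 13 ∧ (val_2 < 2 → (∀val_1. ((¬(m = val_1 - 10)) ∧ ((1/3)*e + val_1 = 4 ∨ 2*val_1 > u + 8) ∧ e + 3*val_1 ≥ -12))) ∧ ((¬(val_2 < 2)) → ((¬(m = val_2 - 10)) ∧ ((2/3)*u + val_2 = 1 ∨ 2*val_2 > u + 8) ∧ 2*u + 3*val_2 ≥ -21)))) ∧ ((¬(m = val_2 - 10)) → (((1/3)*e + val_2 = 4 ∨ 2*val_2 > u + 8) ∧ e + 3*val_2 ≥ -12))))) ∧ ((¬(val < 2)) → ((m = val - 10 → (3*m = 13 ∧ (val < 2 → (∀val_1. ((¬(m = val_1 - 10)) ∧ ((2/3)*u + val_1 = 1 ∨ 2*val_1 > u + 8) ∧ 2*u + 3*val_1 ≥ -21))) ∧ ((¬(val < 2)) → ((¬(m = val - 10)) ∧ ((2/3)*u + val = 1 ∨ 2*val > u + 8) ∧ 2*u + 3*val ≥ -21)))) ∧ ((¬(m = val - 10)) → (((2/3)*u + val = 1 ∨ 2*val > u + 8) ∧ 2*u + 3*val ≥ -21)))))) ∧ ((¬(m = val - 10)) → (((1/3)*e + val = 4 ∨ 2*val > u + 8) ∧ e + 3*val ≥ -12))
Answer: WP = (m = val - 10 → (3*m = 13 ∧ (val < 2 → (∀val_2. ((m = val_2 - 10 → (3*m = 13 ∧ (val_2 < 2 → (∀val_1. ((¬(m = val_1 - 10)) ∧ ((1/3)*e + val_1 = 4 ∨ 2*val_1 > u + 8) ∧ e + 3*val_1 ≥ -12))) ∧ ((¬(val_2 < 2)) → ((¬(m = val_2 - 10)) ∧ ((2/3)*u + val_2 = 1 ∨ 2*val_2 > u + 8) ∧ 2*u + 3*val_2 ≥ -21)))) ∧ ((¬(m = val_2 - 10)) → (((1/3)*e + val_2 = 4 ∨ 2*val_2 > u + 8) ∧ e + 3*val_2 ≥ -12))))) ∧ ((¬(val < 2)) → ((m = val - 10 → (3*m = 13 ∧ (val < 2 → (∀val_1. ((¬(m = val_1 - 10)) ∧ ((2/3)*u + val_1 = 1 ∨ 2*val_1 > u + 8) ∧ 2*u + 3*val_1 ≥ -21))) ∧ ((¬(val < 2)) → ((¬(m = val - 10)) ∧ ((2/3)*u + val = 1 ∨ 2*val > u + 8) ∧ 2*u + 3*val ≥ -21)))) ∧ ((¬(m = val - 10)) → (((2/3)*u + val = 1 ∨ 2*val > u + 8) ∧ 2*u + 3*val ≥ -21)))))) ∧ ((¬(m = val - 10)) → (((1/3)*e + val = 4 ∨ 2*val > u + 8) ∧ e + 3*val ≥ -12))


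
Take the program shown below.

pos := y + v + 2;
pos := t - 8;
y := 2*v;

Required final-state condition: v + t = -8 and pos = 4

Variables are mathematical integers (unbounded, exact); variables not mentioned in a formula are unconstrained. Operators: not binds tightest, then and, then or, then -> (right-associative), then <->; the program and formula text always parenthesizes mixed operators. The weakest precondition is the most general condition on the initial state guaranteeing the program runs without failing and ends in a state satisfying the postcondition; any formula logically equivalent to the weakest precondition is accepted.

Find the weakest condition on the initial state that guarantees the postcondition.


Working backward. After the program, the postcondition v + t = -8 and pos = 4 must hold; in canonical form it is t + v = -8 and pos = 4.
Before y := 2*v: t + v = -8 and pos = 4
Before pos := t - 8: t + v = -8 and t = 12
Before pos := y + v + 2: t + v = -8 and t = 12
Answer: WP = t + v = -8 and t = 12


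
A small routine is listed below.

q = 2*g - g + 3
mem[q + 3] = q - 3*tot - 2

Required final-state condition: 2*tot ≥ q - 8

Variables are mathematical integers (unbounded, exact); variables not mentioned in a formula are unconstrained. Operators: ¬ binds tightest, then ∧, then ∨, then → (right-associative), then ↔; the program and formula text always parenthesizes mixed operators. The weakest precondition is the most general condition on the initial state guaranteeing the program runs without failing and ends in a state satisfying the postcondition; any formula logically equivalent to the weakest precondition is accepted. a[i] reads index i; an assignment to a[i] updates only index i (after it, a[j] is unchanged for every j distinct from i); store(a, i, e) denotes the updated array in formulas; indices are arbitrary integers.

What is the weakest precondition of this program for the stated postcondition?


Working backward. After the program, 2*tot ≥ q - 8 must hold.
Before mem[q + 3] := q - 3*tot - 2: 2*tot ≥ q - 8
Before q := 2*g - g + 3: 2*tot ≥ g - 5
Answer: WP = 2*tot ≥ g - 5


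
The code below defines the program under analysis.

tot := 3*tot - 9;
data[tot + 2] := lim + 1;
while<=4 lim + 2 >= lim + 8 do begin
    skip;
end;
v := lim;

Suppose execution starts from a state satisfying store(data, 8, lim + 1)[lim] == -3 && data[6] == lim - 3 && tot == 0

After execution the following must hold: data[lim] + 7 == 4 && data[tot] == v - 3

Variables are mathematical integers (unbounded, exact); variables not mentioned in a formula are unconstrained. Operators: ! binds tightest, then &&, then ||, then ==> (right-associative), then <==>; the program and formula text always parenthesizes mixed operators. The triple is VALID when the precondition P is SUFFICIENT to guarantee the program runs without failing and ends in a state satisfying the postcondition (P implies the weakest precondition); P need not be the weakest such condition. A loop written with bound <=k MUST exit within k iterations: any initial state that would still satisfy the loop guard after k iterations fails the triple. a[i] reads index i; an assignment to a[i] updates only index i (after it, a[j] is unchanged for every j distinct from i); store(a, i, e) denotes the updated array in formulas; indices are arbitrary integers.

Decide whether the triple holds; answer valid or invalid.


Working backward. After the program, the postcondition data[lim] + 7 == 4 && data[tot] == v - 3 must hold; in canonical form it is data[lim] == -3 && data[tot] == v - 3.
Before v := lim: data[lim] == -3 && data[tot] == lim - 3
Before the loop (bound <=4), unroll the exhaustion recursion (WP_0 = exit-now case; WP_j = one more guarded iteration, up to j = 4):
  WP_0: data[lim] == -3 && data[tot] == lim - 3
  WP_1: data[lim] == -3 && data[tot] == lim - 3
  WP_2: data[lim] == -3 && data[tot] == lim - 3
  WP_3: data[lim] == -3 && data[tot] == lim - 3
  WP_4: data[lim] == -3 && data[tot] == lim - 3
So before the loop: data[lim] == -3 && data[tot] == lim - 3
Before data[tot + 2] := lim + 1: store(data, tot + 2, lim + 1)[lim] == -3 && store(data, tot + 2, lim + 1)[tot] == lim - 3
Before tot := 3*tot - 9: store(data, 3*tot - 7, lim + 1)[lim] == -3 && store(data, 3*tot - 7, lim + 1)[3*tot - 9] == lim - 3
The weakest precondition is store(data, 3*tot - 7, lim + 1)[lim] == -3 && store(data, 3*tot - 7, lim + 1)[3*tot - 9] == lim - 3.
Check whether store(data, 8, lim + 1)[lim] == -3 && data[6] == lim - 3 && tot == 0 implies it.
Countermodel: at the initial state data = {[-9] = 2, [-7] = -3, [6] = -10, [8] = 2, elsewhere 2}, lim = -7, tot = 0, the precondition holds but the weakest precondition fails.
Answer: invalid


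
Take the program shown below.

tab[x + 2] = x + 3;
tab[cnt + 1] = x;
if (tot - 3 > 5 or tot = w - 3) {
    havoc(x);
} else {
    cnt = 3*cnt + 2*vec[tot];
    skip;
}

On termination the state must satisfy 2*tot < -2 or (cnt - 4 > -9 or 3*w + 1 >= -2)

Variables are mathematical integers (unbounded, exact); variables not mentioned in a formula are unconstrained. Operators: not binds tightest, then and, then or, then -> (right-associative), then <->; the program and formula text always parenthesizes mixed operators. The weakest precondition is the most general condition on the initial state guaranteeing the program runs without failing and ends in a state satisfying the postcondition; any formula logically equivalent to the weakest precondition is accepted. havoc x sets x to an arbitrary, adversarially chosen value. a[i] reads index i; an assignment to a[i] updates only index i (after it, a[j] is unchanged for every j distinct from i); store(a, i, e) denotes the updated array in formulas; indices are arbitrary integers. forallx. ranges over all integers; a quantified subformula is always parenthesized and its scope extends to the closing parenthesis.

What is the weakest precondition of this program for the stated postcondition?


Working backward. After the program, the postcondition 2*tot < -2 or (cnt - 4 > -9 or 3*w + 1 >= -2) must hold; in canonical form it is 2*tot < -2 or cnt > -5 or 3*w >= -3.
Then branch requires 2*tot < -2 or cnt > -5 or 3*w >= -3; else branch requires 2*tot < -2 or 2*vec[tot] + 3*cnt > -5 or 3*w >= -3.
Before the if: ((tot > 8 or tot = w - 3) -> (2*tot < -2 or cnt > -5 or 3*w >= -3)) and ((not (tot > 8 or tot = w - 3)) -> (2*tot < -2 or 2*vec[tot] + 3*cnt > -5 or 3*w >= -3))
Before tab[cnt + 1] := x: ((tot > 8 or tot = w - 3) -> (2*tot < -2 or cnt > -5 or 3*w >= -3)) and ((not (tot > 8 or tot = w - 3)) -> (2*tot < -2 or 2*vec[tot] + 3*cnt > -5 or 3*w >= -3))
Before tab[x + 2] := x + 3: ((tot > 8 or tot = w - 3) -> (2*tot < -2 or cnt > -5 or 3*w >= -3)) and ((not (tot > 8 or tot = w - 3)) -> (2*tot < -2 or 2*vec[tot] + 3*cnt > -5 or 3*w >= -3))
Answer: WP = ((tot > 8 or tot = w - 3) -> (2*tot < -2 or cnt > -5 or 3*w >= -3)) and ((not (tot > 8 or tot = w - 3)) -> (2*tot < -2 or 2*vec[tot] + 3*cnt > -5 or 3*w >= -3))


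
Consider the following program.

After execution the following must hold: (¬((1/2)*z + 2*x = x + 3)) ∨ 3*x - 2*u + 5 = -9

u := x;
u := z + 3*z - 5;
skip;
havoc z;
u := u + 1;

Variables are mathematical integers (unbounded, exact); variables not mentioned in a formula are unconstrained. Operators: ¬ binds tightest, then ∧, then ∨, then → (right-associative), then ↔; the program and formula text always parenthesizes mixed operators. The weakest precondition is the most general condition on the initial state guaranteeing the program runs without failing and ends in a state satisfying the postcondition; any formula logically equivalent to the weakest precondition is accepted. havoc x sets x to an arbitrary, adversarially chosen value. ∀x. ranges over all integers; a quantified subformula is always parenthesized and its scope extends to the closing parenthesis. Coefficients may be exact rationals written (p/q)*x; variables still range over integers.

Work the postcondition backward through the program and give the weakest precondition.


Working backward. After the program, the postcondition (¬((1/2)*z + 2*x = x + 3)) ∨ 3*x - 2*u + 5 = -9 must hold; in canonical form it is (¬(x + (1/2)*z = 3)) ∨ 3*x = 2*u - 14.
Before u := u + 1: (¬(x + (1/2)*z = 3)) ∨ 3*x = 2*u - 12
Before havoc z: ∀z_1. ((¬(x + (1/2)*z_1 = 3)) ∨ 3*x = 2*u - 12)
Before skip: ∀z_1. ((¬(x + (1/2)*z_1 = 3)) ∨ 3*x = 2*u - 12)
Before u := z + 3*z - 5: ∀z_1. ((¬(x + (1/2)*z_1 = 3)) ∨ 3*x = 8*z - 22)
Before u := x: ∀z_1. ((¬(x + (1/2)*z_1 = 3)) ∨ 3*x = 8*z - 22)
Answer: WP = ∀z_1. ((¬(x + (1/2)*z_1 = 3)) ∨ 3*x = 8*z - 22)


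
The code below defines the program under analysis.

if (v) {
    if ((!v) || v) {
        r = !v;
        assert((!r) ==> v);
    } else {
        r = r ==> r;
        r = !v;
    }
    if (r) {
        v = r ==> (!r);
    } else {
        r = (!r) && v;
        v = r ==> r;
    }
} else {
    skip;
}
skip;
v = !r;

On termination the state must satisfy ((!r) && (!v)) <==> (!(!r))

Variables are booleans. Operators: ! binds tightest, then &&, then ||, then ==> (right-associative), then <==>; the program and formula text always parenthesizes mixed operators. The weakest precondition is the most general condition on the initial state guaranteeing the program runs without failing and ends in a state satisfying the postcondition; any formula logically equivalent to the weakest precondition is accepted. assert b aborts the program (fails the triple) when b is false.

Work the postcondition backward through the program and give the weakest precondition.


Working backward. After the program, the postcondition ((!r) && (!v)) <==> (!(!r)) must hold; in canonical form it is ((!r) && (!v)) <==> r.
Before v := !r: !r
Before skip: !r
Then branch requires ((!v) ==> v) && (v ==> (!v)); else branch requires !r.
Before the if: (v ==> (((!v) ==> v) && (v ==> (!v)))) && ((!v) ==> (!r))
Answer: WP = (v ==> (((!v) ==> v) && (v ==> (!v)))) && ((!v) ==> (!r))


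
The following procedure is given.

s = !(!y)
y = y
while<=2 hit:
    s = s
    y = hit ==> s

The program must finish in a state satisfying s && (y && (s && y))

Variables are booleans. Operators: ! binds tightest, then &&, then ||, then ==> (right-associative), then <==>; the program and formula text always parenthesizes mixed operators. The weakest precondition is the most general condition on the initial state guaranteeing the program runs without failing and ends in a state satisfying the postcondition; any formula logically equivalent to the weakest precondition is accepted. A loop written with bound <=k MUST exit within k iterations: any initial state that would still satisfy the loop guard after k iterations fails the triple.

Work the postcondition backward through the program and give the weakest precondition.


Working backward. After the program, the postcondition s && (y && (s && y)) must hold; in canonical form it is s && y.
Before the loop (bound <=2), unroll the exhaustion recursion (WP_0 = exit-now case; WP_j = one more guarded iteration, up to j = 2):
  WP_0: (!hit) && s && y
  WP_1: (hit ==> ((!hit) && s && (hit ==> s))) && ((!hit) ==> (s && y))
  WP_2: (hit ==> ((hit ==> ((!hit) && s && (hit ==> s))) && ((!hit) ==> (s && (hit ==> s))))) && ((!hit) ==> (s && y))
So before the loop: (hit ==> ((hit ==> ((!hit) && s && (hit ==> s))) && ((!hit) ==> (s && (hit ==> s))))) && ((!hit) ==> (s && y))
Before y := y: (hit ==> ((hit ==> ((!hit) && s && (hit ==> s))) && ((!hit) ==> (s && (hit ==> s))))) && ((!hit) ==> (s && y))
Before s := !(!y): (hit ==> ((hit ==> ((!hit) && y && (hit ==> y))) && ((!hit) ==> (y && (hit ==> y))))) && ((!hit) ==> y)
Answer: WP = (hit ==> ((hit ==> ((!hit) && y && (hit ==> y))) && ((!hit) ==> (y && (hit ==> y))))) && ((!hit) ==> y)


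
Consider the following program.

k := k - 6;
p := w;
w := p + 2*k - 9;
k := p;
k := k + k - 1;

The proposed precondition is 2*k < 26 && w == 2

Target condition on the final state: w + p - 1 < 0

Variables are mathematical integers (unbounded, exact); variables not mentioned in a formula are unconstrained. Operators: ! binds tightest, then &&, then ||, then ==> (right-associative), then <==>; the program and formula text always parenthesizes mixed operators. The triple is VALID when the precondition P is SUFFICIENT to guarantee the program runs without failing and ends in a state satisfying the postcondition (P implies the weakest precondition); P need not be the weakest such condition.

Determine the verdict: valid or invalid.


Working backward. After the program, the postcondition w + p - 1 < 0 must hold; in canonical form it is p + w < 1.
Before k := k + k - 1: p + w < 1
Before k := p: p + w < 1
Before w := p + 2*k - 9: 2*k + 2*p < 10
Before p := w: 2*k + 2*w < 10
Before k := k - 6: 2*k + 2*w < 22
The weakest precondition is 2*k + 2*w < 22.
Check whether 2*k < 26 && w == 2 implies it.
Countermodel: at the initial state k = 9, w = 2, the precondition holds but the weakest precondition fails.
Answer: invalid


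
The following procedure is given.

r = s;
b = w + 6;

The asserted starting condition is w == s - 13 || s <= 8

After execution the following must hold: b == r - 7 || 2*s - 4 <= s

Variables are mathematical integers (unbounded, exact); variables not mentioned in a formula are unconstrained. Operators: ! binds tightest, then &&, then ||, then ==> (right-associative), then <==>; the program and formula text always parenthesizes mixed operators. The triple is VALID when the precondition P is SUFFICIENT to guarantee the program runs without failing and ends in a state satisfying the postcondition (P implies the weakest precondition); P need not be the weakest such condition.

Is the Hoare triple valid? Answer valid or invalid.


Working backward. After the program, the postcondition b == r - 7 || 2*s - 4 <= s must hold; in canonical form it is b == r - 7 || s <= 4.
Before b := w + 6: w == r - 13 || s <= 4
Before r := s: w == s - 13 || s <= 4
The weakest precondition is w == s - 13 || s <= 4.
Check whether w == s - 13 || s <= 8 implies it.
Countermodel: at the initial state s = 5, w = -7, the precondition holds but the weakest precondition fails.
Answer: invalid


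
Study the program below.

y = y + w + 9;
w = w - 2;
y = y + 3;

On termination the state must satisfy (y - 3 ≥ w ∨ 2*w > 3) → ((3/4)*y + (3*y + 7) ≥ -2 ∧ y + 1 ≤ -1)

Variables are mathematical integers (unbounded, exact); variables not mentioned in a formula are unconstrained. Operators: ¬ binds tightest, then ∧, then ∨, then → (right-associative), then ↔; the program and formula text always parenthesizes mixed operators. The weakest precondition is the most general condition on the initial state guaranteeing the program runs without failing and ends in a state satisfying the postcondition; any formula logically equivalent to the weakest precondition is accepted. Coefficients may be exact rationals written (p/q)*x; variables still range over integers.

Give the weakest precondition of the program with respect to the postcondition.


Working backward. After the program, the postcondition (y - 3 ≥ w ∨ 2*w > 3) → ((3/4)*y + (3*y + 7) ≥ -2 ∧ y + 1 ≤ -1) must hold; in canonical form it is (y ≥ w + 3 ∨ 2*w > 3) → ((15/4)*y ≥ -9 ∧ y ≤ -2).
Before y := y + 3: (y ≥ w ∨ 2*w > 3) → ((15/4)*y ≥ -81/4 ∧ y ≤ -5)
Before w := w - 2: (y ≥ w - 2 ∨ 2*w > 7) → ((15/4)*y ≥ -81/4 ∧ y ≤ -5)
Before y := y + w + 9: (y ≥ -11 ∨ 2*w > 7) → ((15/4)*w + (15/4)*y ≥ -54 ∧ w + y ≤ -14)
Answer: WP = (y ≥ -11 ∨ 2*w > 7) → ((15/4)*w + (15/4)*y ≥ -54 ∧ w + y ≤ -14)


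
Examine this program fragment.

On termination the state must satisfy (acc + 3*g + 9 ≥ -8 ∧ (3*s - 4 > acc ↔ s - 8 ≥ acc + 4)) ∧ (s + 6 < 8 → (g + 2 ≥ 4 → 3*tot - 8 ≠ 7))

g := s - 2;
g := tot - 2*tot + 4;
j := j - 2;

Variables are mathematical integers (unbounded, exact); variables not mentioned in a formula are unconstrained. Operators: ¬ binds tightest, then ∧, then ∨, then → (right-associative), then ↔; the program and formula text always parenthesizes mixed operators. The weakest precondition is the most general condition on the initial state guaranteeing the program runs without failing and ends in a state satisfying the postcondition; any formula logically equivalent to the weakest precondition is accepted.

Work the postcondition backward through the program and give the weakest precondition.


Working backward. After the program, the postcondition (acc + 3*g + 9 ≥ -8 ∧ (3*s - 4 > acc ↔ s - 8 ≥ acc + 4)) ∧ (s + 6 < 8 → (g + 2 ≥ 4 → 3*tot - 8 ≠ 7)) must hold; in canonical form it is acc + 3*g ≥ -17 ∧ (3*s > acc + 4 ↔ s ≥ acc + 12) ∧ (s < 2 → (g ≥ 2 → 3*tot ≠ 15)).
Before j := j - 2: acc + 3*g ≥ -17 ∧ (3*s > acc + 4 ↔ s ≥ acc + 12) ∧ (s < 2 → (g ≥ 2 → 3*tot ≠ 15))
Before g := tot - 2*tot + 4: acc ≥ 3*tot - 29 ∧ (3*s > acc + 4 ↔ s ≥ acc + 12) ∧ (s < 2 → (tot ≤ 2 → 3*tot ≠ 15))
Before g := s - 2: acc ≥ 3*tot - 29 ∧ (3*s > acc + 4 ↔ s ≥ acc + 12) ∧ (s < 2 → (tot ≤ 2 → 3*tot ≠ 15))
Answer: WP = acc ≥ 3*tot - 29 ∧ (3*s > acc + 4 ↔ s ≥ acc + 12) ∧ (s < 2 → (tot ≤ 2 → 3*tot ≠ 15))


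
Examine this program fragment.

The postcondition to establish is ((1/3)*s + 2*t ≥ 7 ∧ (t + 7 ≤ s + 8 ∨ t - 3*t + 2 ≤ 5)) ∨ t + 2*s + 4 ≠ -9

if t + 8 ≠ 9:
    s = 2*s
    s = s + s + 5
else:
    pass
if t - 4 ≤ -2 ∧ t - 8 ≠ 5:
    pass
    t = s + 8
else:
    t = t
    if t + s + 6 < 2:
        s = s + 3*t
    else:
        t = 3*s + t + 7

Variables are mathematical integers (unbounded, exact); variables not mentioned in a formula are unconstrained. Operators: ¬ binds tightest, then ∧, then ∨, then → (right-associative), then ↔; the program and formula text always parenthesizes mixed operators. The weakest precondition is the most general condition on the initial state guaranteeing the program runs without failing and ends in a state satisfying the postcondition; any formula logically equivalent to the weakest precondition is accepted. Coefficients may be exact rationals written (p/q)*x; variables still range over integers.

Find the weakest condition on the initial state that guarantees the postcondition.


Working backward. After the program, the postcondition ((1/3)*s + 2*t ≥ 7 ∧ (t + 7 ≤ s + 8 ∨ t - 3*t + 2 ≤ 5)) ∨ t + 2*s + 4 ≠ -9 must hold; in canonical form it is ((1/3)*s + 2*t ≥ 7 ∧ (t ≤ s + 1 ∨ 2*t ≥ -3)) ∨ 2*s + t ≠ -13.
Then branch requires ((7/3)*s ≥ -9 ∧ 2*s ≥ -19) ∨ 3*s ≠ -21; else branch requires (s + t < -4 → (((1/3)*s + 3*t ≥ 7 ∧ (s + 2*t ≥ -1 ∨ 2*t ≥ -3)) ∨ 2*s + 7*t ≠ -13)) ∧ ((¬(s + t < -4)) → (((19/3)*s + 2*t ≥ -7 ∧ (2*s + t ≤ -6 ∨ 6*s + 2*t ≥ -17)) ∨ 5*s + t ≠ -20)).
Before the if: ((t ≤ 2 ∧ t ≠ 13) → (((7/3)*s ≥ -9 ∧ 2*s ≥ -19) ∨ 3*s ≠ -21)) ∧ ((¬(t ≤ 2 ∧ t ≠ 13)) → ((s + t < -4 → (((1/3)*s + 3*t ≥ 7 ∧ (s + 2*t ≥ -1 ∨ 2*t ≥ -3)) ∨ 2*s + 7*t ≠ -13)) ∧ ((¬(s + t < -4)) → (((19/3)*s + 2*t ≥ -7 ∧ (2*s + t ≤ -6 ∨ 6*s + 2*t ≥ -17)) ∨ 5*s + t ≠ -20))))
Then branch requires ((t ≤ 2 ∧ t ≠ 13) → (((28/3)*s ≥ -62/3 ∧ 8*s ≥ -29) ∨ 12*s ≠ -36)) ∧ ((¬(t ≤ 2 ∧ t ≠ 13)) → ((4*s + t < -9 → (((4/3)*s + 3*t ≥ 16/3 ∧ (4*s + 2*t ≥ -6 ∨ 2*t ≥ -3)) ∨ 8*s + 7*t ≠ -23)) ∧ ((¬(4*s + t < -9)) → (((76/3)*s + 2*t ≥ -116/3 ∧ (8*s + t ≤ -16 ∨ 24*s + 2*t ≥ -47)) ∨ 20*s + t ≠ -45)))); else branch requires ((t ≤ 2 ∧ t ≠ 13) → (((7/3)*s ≥ -9 ∧ 2*s ≥ -19) ∨ 3*s ≠ -21)) ∧ ((¬(t ≤ 2 ∧ t ≠ 13)) → ((s + t < -4 → (((1/3)*s + 3*t ≥ 7 ∧ (s + 2*t ≥ -1 ∨ 2*t ≥ -3)) ∨ 2*s + 7*t ≠ -13)) ∧ ((¬(s + t < -4)) → (((19/3)*s + 2*t ≥ -7 ∧ (2*s + t ≤ -6 ∨ 6*s + 2*t ≥ -17)) ∨ 5*s + t ≠ -20)))).
Before the if: (t ≠ 1 → (((t ≤ 2 ∧ t ≠ 13) → (((28/3)*s ≥ -62/3 ∧ 8*s ≥ -29) ∨ 12*s ≠ -36)) ∧ ((¬(t ≤ 2 ∧ t ≠ 13)) → ((4*s + t < -9 → (((4/3)*s + 3*t ≥ 16/3 ∧ (4*s + 2*t ≥ -6 ∨ 2*t ≥ -3)) ∨ 8*s + 7*t ≠ -23)) ∧ ((¬(4*s + t < -9)) → (((76/3)*s + 2*t ≥ -116/3 ∧ (8*s + t ≤ -16 ∨ 24*s + 2*t ≥ -47)) ∨ 20*s + t ≠ -45)))))) ∧ ((¬(t ≠ 1)) → (((t ≤ 2 ∧ t ≠ 13) → (((7/3)*s ≥ -9 ∧ 2*s ≥ -19) ∨ 3*s ≠ -21)) ∧ ((¬(t ≤ 2 ∧ t ≠ 13)) → ((s + t < -4 → (((1/3)*s + 3*t ≥ 7 ∧ (s + 2*t ≥ -1 ∨ 2*t ≥ -3)) ∨ 2*s + 7*t ≠ -13)) ∧ ((¬(s + t < -4)) → (((19/3)*s + 2*t ≥ -7 ∧ (2*s + t ≤ -6 ∨ 6*s + 2*t ≥ -17)) ∨ 5*s + t ≠ -20))))))
Answer: WP = (t ≠ 1 → (((t ≤ 2 ∧ t ≠ 13) → (((28/3)*s ≥ -62/3 ∧ 8*s ≥ -29) ∨ 12*s ≠ -36)) ∧ ((¬(t ≤ 2 ∧ t ≠ 13)) → ((4*s + t < -9 → (((4/3)*s + 3*t ≥ 16/3 ∧ (4*s + 2*t ≥ -6 ∨ 2*t ≥ -3)) ∨ 8*s + 7*t ≠ -23)) ∧ ((¬(4*s + t < -9)) → (((76/3)*s + 2*t ≥ -116/3 ∧ (8*s + t ≤ -16 ∨ 24*s + 2*t ≥ -47)) ∨ 20*s + t ≠ -45)))))) ∧ ((¬(t ≠ 1)) → (((t ≤ 2 ∧ t ≠ 13) → (((7/3)*s ≥ -9 ∧ 2*s ≥ -19) ∨ 3*s ≠ -21)) ∧ ((¬(t ≤ 2 ∧ t ≠ 13)) → ((s + t < -4 → (((1/3)*s + 3*t ≥ 7 ∧ (s + 2*t ≥ -1 ∨ 2*t ≥ -3)) ∨ 2*s + 7*t ≠ -13)) ∧ ((¬(s + t < -4)) → (((19/3)*s + 2*t ≥ -7 ∧ (2*s + t ≤ -6 ∨ 6*s + 2*t ≥ -17)) ∨ 5*s + t ≠ -20))))))


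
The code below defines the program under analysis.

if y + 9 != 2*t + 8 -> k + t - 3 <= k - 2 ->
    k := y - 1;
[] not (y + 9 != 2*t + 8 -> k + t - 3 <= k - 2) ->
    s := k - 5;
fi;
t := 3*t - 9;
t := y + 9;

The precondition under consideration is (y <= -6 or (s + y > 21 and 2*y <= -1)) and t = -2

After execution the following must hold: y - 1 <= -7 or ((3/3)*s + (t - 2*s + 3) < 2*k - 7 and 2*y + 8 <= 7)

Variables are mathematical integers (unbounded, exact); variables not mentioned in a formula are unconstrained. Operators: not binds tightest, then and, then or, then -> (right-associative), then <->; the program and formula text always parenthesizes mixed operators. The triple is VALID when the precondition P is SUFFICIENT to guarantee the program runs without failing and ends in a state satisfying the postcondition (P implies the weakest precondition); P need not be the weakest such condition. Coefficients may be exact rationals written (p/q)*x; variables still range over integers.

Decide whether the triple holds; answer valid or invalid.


Working backward. After the program, the postcondition y - 1 <= -7 or ((3/3)*s + (t - 2*s + 3) < 2*k - 7 and 2*y + 8 <= 7) must hold; in canonical form it is y <= -6 or (t < 2*k + s - 10 and 2*y <= -1).
Before t := y + 9: y <= -6 or (y < 2*k + s - 19 and 2*y <= -1)
Before t := 3*t - 9: y <= -6 or (y < 2*k + s - 19 and 2*y <= -1)
Then branch requires y <= -6 or (s + y > 21 and 2*y <= -1); else branch requires y <= -6 or (y < 3*k - 24 and 2*y <= -1).
Before the if: ((y != 2*t - 1 -> t <= 1) -> (y <= -6 or (s + y > 21 and 2*y <= -1))) and ((not (y != 2*t - 1 -> t <= 1)) -> (y <= -6 or (y < 3*k - 24 and 2*y <= -1)))
The weakest precondition is ((y != 2*t - 1 -> t <= 1) -> (y <= -6 or (s + y > 21 and 2*y <= -1))) and ((not (y != 2*t - 1 -> t <= 1)) -> (y <= -6 or (y < 3*k - 24 and 2*y <= -1))).
Check whether (y <= -6 or (s + y > 21 and 2*y <= -1)) and t = -2 implies it.
Every state satisfying the precondition satisfies the weakest precondition: the implication holds.
Answer: valid


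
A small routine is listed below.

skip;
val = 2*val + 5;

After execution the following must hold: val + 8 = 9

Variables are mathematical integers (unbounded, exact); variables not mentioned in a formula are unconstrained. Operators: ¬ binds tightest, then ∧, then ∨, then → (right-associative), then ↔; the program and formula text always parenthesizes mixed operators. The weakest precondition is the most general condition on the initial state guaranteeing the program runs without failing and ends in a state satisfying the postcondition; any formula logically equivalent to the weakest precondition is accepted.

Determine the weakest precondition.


Working backward. After the program, the postcondition val + 8 = 9 must hold; in canonical form it is val = 1.
Before val := 2*val + 5: 2*val = -4
Before skip: 2*val = -4
Answer: WP = 2*val = -4


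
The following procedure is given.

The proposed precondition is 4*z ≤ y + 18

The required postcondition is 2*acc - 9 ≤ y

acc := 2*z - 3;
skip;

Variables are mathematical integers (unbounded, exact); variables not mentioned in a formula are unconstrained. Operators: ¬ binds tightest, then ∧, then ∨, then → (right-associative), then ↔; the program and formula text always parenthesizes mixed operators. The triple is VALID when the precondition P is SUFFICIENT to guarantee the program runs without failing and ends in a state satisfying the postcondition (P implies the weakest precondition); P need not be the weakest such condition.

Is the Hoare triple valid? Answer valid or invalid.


Working backward. After the program, the postcondition 2*acc - 9 ≤ y must hold; in canonical form it is 2*acc ≤ y + 9.
Before skip: 2*acc ≤ y + 9
Before acc := 2*z - 3: 4*z ≤ y + 15
The weakest precondition is 4*z ≤ y + 15.
Check whether 4*z ≤ y + 18 implies it.
Countermodel: at the initial state y = 0, z = 4, the precondition holds but the weakest precondition fails.
Answer: invalid


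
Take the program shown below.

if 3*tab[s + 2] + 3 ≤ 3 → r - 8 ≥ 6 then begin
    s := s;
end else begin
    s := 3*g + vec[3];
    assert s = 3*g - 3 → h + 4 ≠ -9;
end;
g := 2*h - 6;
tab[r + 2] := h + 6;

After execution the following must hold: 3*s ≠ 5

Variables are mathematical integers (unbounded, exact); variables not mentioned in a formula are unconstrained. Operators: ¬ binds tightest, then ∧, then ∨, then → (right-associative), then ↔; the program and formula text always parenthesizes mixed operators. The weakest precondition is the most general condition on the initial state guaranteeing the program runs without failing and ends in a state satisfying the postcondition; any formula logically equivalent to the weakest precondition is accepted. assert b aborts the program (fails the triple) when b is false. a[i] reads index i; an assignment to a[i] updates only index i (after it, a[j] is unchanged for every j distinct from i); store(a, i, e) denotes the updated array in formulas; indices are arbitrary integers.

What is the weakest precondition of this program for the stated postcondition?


Working backward. After the program, 3*s ≠ 5 must hold.
Before tab[r + 2] := h + 6: 3*s ≠ 5
Before g := 2*h - 6: 3*s ≠ 5
Then branch requires 3*s ≠ 5; else branch requires (vec[3] = -3 → h ≠ -13) ∧ 3*vec[3] + 9*g ≠ 5.
Before the if: ((3*tab[s + 2] ≤ 0 → r ≥ 14) → 3*s ≠ 5) ∧ ((¬(3*tab[s + 2] ≤ 0 → r ≥ 14)) → ((vec[3] = -3 → h ≠ -13) ∧ 3*vec[3] + 9*g ≠ 5))
Answer: WP = ((3*tab[s + 2] ≤ 0 → r ≥ 14) → 3*s ≠ 5) ∧ ((¬(3*tab[s + 2] ≤ 0 → r ≥ 14)) → ((vec[3] = -3 → h ≠ -13) ∧ 3*vec[3] + 9*g ≠ 5))
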